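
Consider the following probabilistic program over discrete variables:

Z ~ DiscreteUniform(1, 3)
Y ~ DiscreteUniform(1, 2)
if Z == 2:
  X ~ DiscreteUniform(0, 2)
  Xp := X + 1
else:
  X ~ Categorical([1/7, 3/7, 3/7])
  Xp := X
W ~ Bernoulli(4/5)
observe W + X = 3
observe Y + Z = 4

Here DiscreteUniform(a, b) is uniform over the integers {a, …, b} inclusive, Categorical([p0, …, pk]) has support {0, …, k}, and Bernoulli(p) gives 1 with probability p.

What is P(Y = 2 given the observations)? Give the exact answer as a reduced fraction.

Enumerate traces; 2 have nonzero weight after conditioning:
  (Z=2, Y=2, X=2, W=1) weight 2/45
  (Z=3, Y=1, X=2, W=1) weight 2/35
Group by Y:
  weight(Y=1) = 2/35
  weight(Y=2) = 2/45
Total weight = 2/35 + 2/45 = 32/315
P(Y=1 | obs) = 2/35 / 32/315 = 9/16
P(Y=2 | obs) = 2/45 / 32/315 = 7/16

P(Y = 2 | obs) = 7/16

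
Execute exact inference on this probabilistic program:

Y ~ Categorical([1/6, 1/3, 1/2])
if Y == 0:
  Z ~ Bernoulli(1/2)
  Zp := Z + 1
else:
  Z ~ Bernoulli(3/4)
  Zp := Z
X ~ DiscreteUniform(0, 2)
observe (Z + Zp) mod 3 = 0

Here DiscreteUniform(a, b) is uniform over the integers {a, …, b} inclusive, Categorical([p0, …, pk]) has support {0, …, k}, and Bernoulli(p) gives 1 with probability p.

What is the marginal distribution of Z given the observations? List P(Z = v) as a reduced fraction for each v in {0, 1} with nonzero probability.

Enumerate traces; 9 have nonzero weight after conditioning:
  (Y=0, Z=1, X=0) weight 1/36
  (Y=0, Z=1, X=1) weight 1/36
  (Y=0, Z=1, X=2) weight 1/36
  (Y=1, Z=0, X=0) weight 1/36
  (Y=1, Z=0, X=1) weight 1/36
  (Y=1, Z=0, X=2) weight 1/36
  (Y=2, Z=0, X=0) weight 1/24
  (Y=2, Z=0, X=1) weight 1/24
  … 1 more
Group by Z:
  weight(Z=0) = 5/24
  weight(Z=1) = 1/12
Total weight = 5/24 + 1/12 = 7/24
P(Z=0 | obs) = 5/24 / 7/24 = 5/7
P(Z=1 | obs) = 1/12 / 7/24 = 2/7

P(Z=0) = 5/7, P(Z=1) = 2/7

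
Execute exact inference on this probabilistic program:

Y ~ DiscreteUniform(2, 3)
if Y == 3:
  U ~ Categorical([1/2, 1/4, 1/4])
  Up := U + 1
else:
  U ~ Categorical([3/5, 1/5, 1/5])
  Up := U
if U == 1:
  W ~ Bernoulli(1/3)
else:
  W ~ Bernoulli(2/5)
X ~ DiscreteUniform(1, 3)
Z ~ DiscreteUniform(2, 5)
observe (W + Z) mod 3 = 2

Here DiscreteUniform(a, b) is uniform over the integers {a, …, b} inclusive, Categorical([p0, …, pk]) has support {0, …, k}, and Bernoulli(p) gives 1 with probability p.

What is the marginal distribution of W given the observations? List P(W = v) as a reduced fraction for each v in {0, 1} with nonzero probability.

P(W=0) = 246/323, P(W=1) = 77/323

Enumerate traces; 54 have nonzero weight after conditioning:
  (Y=2, U=0, W=0, X=1, Z=2) weight 3/200
  (Y=2, U=0, W=0, X=1, Z=5) weight 3/200
  (Y=2, U=0, W=0, X=2, Z=2) weight 3/200
  (Y=2, U=0, W=0, X=2, Z=5) weight 3/200
  (Y=2, U=0, W=0, X=3, Z=2) weight 3/200
  (Y=2, U=0, W=0, X=3, Z=5) weight 3/200
  (Y=2, U=0, W=1, X=1, Z=4) weight 1/100
  (Y=2, U=0, W=1, X=2, Z=4) weight 1/100
  … 46 more
Group by W:
  weight(W=0) = 123/400
  weight(W=1) = 77/800
Total weight = 123/400 + 77/800 = 323/800
P(W=0 | obs) = 123/400 / 323/800 = 246/323
P(W=1 | obs) = 77/800 / 323/800 = 77/323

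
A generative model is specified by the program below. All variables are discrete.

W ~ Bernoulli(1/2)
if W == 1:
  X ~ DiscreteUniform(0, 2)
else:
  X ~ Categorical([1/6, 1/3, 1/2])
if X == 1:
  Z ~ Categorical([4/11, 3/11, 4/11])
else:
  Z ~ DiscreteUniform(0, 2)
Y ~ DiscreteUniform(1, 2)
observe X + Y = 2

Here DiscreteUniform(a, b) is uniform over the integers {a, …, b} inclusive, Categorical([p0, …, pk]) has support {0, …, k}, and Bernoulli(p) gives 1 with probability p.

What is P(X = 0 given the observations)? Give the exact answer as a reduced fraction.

P(X = 0 | obs) = 3/7

Enumerate traces; 12 have nonzero weight after conditioning:
  (W=0, X=0, Z=0, Y=2) weight 1/72
  (W=0, X=0, Z=1, Y=2) weight 1/72
  (W=0, X=0, Z=2, Y=2) weight 1/72
  (W=0, X=1, Z=0, Y=1) weight 1/33
  (W=0, X=1, Z=1, Y=1) weight 1/44
  (W=0, X=1, Z=2, Y=1) weight 1/33
  (W=1, X=0, Z=0, Y=2) weight 1/36
  (W=1, X=0, Z=1, Y=2) weight 1/36
  … 4 more
Group by X:
  weight(X=0) = 1/8
  weight(X=1) = 1/6
Total weight = 1/8 + 1/6 = 7/24
P(X=0 | obs) = 1/8 / 7/24 = 3/7
P(X=1 | obs) = 1/6 / 7/24 = 4/7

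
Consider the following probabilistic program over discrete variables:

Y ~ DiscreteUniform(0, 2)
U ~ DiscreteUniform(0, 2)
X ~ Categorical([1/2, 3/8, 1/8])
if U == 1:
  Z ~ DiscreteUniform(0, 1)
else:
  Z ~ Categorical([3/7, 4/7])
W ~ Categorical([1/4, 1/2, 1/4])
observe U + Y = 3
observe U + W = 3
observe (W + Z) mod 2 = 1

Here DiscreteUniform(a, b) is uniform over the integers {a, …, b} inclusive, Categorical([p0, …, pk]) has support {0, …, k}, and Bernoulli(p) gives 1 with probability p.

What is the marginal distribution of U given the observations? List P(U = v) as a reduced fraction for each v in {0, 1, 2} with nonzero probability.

P(U=1) = 7/19, P(U=2) = 12/19

Enumerate traces; 6 have nonzero weight after conditioning:
  (Y=1, U=2, X=0, Z=0, W=1) weight 1/84
  (Y=1, U=2, X=1, Z=0, W=1) weight 1/112
  (Y=1, U=2, X=2, Z=0, W=1) weight 1/336
  (Y=2, U=1, X=0, Z=1, W=2) weight 1/144
  (Y=2, U=1, X=1, Z=1, W=2) weight 1/192
  (Y=2, U=1, X=2, Z=1, W=2) weight 1/576
Group by U:
  weight(U=1) = 1/72
  weight(U=2) = 1/42
Total weight = 1/72 + 1/42 = 19/504
P(U=1 | obs) = 1/72 / 19/504 = 7/19
P(U=2 | obs) = 1/42 / 19/504 = 12/19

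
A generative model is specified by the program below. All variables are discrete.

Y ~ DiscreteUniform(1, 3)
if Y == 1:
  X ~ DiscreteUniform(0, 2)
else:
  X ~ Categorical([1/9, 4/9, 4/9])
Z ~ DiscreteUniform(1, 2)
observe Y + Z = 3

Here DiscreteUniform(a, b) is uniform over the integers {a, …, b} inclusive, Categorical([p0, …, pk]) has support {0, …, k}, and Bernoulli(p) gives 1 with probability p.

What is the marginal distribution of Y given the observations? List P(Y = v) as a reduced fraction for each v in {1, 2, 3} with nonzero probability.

Enumerate traces; 6 have nonzero weight after conditioning:
  (Y=1, X=0, Z=2) weight 1/18
  (Y=1, X=1, Z=2) weight 1/18
  (Y=1, X=2, Z=2) weight 1/18
  (Y=2, X=0, Z=1) weight 1/54
  (Y=2, X=1, Z=1) weight 2/27
  (Y=2, X=2, Z=1) weight 2/27
Group by Y:
  weight(Y=1) = 1/6
  weight(Y=2) = 1/6
Total weight = 1/6 + 1/6 = 1/3
P(Y=1 | obs) = 1/6 / 1/3 = 1/2
P(Y=2 | obs) = 1/6 / 1/3 = 1/2

P(Y=1) = 1/2, P(Y=2) = 1/2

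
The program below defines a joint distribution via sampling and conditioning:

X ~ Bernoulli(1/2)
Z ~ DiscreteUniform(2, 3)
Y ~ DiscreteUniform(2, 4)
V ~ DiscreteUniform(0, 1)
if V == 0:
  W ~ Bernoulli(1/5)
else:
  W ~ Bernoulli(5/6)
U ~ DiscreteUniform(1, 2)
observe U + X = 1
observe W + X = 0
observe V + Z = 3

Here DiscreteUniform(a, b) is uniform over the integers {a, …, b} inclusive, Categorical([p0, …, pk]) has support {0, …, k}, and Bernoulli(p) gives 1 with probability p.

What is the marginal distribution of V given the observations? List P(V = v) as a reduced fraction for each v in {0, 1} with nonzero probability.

P(V=0) = 24/29, P(V=1) = 5/29

Enumerate traces; 6 have nonzero weight after conditioning:
  (X=0, Z=2, Y=2, V=1, W=0, U=1) weight 1/288
  (X=0, Z=2, Y=3, V=1, W=0, U=1) weight 1/288
  (X=0, Z=2, Y=4, V=1, W=0, U=1) weight 1/288
  (X=0, Z=3, Y=2, V=0, W=0, U=1) weight 1/60
  (X=0, Z=3, Y=3, V=0, W=0, U=1) weight 1/60
  (X=0, Z=3, Y=4, V=0, W=0, U=1) weight 1/60
Group by V:
  weight(V=0) = 1/20
  weight(V=1) = 1/96
Total weight = 1/20 + 1/96 = 29/480
P(V=0 | obs) = 1/20 / 29/480 = 24/29
P(V=1 | obs) = 1/96 / 29/480 = 5/29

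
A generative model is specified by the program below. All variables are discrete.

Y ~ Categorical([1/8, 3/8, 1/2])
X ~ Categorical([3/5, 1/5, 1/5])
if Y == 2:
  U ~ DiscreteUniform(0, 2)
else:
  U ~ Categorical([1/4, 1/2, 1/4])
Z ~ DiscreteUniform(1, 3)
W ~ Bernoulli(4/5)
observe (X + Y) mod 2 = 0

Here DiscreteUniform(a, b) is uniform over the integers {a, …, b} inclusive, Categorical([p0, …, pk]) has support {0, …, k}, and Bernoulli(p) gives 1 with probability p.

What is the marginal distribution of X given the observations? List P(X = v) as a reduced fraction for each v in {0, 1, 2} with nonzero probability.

Enumerate traces; 90 have nonzero weight after conditioning:
  (Y=0, X=0, U=0, Z=1, W=0) weight 1/800
  (Y=0, X=0, U=0, Z=1, W=1) weight 1/200
  (Y=0, X=0, U=0, Z=2, W=0) weight 1/800
  (Y=0, X=0, U=0, Z=2, W=1) weight 1/200
  (Y=0, X=0, U=0, Z=3, W=0) weight 1/800
  (Y=0, X=0, U=0, Z=3, W=1) weight 1/200
  (Y=0, X=0, U=1, Z=1, W=0) weight 1/400
  (Y=0, X=0, U=1, Z=1, W=1) weight 1/100
  (Y=0, X=2, U=0, Z=1, W=0) weight 1/2400
  (Y=1, X=1, U=0, Z=1, W=0) weight 1/800
  … 80 more
Group by X:
  weight(X=0) = 3/8
  weight(X=1) = 3/40
  weight(X=2) = 1/8
Total weight = 3/8 + 3/40 + 1/8 = 23/40
P(X=0 | obs) = 3/8 / 23/40 = 15/23
P(X=1 | obs) = 3/40 / 23/40 = 3/23
P(X=2 | obs) = 1/8 / 23/40 = 5/23

P(X=0) = 15/23, P(X=1) = 3/23, P(X=2) = 5/23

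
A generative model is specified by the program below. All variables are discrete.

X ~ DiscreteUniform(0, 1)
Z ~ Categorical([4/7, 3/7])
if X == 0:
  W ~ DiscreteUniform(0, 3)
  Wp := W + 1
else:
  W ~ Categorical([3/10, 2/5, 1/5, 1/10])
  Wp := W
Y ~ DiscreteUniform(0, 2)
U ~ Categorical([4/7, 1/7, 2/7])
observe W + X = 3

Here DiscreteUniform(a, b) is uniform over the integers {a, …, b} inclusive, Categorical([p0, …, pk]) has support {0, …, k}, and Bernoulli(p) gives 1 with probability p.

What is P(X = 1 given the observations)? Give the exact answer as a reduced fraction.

Enumerate traces; 36 have nonzero weight after conditioning:
  (X=0, Z=0, W=3, Y=0, U=0) weight 2/147
  (X=0, Z=0, W=3, Y=0, U=1) weight 1/294
  (X=0, Z=0, W=3, Y=0, U=2) weight 1/147
  (X=0, Z=0, W=3, Y=1, U=0) weight 2/147
  (X=0, Z=0, W=3, Y=1, U=1) weight 1/294
  (X=0, Z=0, W=3, Y=1, U=2) weight 1/147
  (X=0, Z=0, W=3, Y=2, U=0) weight 2/147
  (X=0, Z=0, W=3, Y=2, U=1) weight 1/294
  (X=1, Z=0, W=2, Y=0, U=0) weight 8/735
  … 27 more
Group by X:
  weight(X=0) = 1/8
  weight(X=1) = 1/10
Total weight = 1/8 + 1/10 = 9/40
P(X=0 | obs) = 1/8 / 9/40 = 5/9
P(X=1 | obs) = 1/10 / 9/40 = 4/9

P(X = 1 | obs) = 4/9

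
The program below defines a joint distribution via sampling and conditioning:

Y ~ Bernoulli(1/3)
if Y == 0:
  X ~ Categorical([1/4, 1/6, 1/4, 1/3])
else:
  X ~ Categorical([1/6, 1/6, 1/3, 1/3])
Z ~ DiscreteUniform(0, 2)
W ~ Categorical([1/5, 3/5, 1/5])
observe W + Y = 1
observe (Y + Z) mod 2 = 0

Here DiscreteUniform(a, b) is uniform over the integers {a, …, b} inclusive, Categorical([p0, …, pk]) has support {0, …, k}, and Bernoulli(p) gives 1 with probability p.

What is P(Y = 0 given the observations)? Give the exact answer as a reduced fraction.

Enumerate traces; 12 have nonzero weight after conditioning:
  (Y=0, X=0, Z=0, W=1) weight 1/30
  (Y=0, X=0, Z=2, W=1) weight 1/30
  (Y=0, X=1, Z=0, W=1) weight 1/45
  (Y=0, X=1, Z=2, W=1) weight 1/45
  (Y=0, X=2, Z=0, W=1) weight 1/30
  (Y=0, X=2, Z=2, W=1) weight 1/30
  (Y=0, X=3, Z=0, W=1) weight 2/45
  (Y=0, X=3, Z=2, W=1) weight 2/45
  (Y=1, X=0, Z=1, W=0) weight 1/270
  … 3 more
Group by Y:
  weight(Y=0) = 4/15
  weight(Y=1) = 1/45
Total weight = 4/15 + 1/45 = 13/45
P(Y=0 | obs) = 4/15 / 13/45 = 12/13
P(Y=1 | obs) = 1/45 / 13/45 = 1/13

P(Y = 0 | obs) = 12/13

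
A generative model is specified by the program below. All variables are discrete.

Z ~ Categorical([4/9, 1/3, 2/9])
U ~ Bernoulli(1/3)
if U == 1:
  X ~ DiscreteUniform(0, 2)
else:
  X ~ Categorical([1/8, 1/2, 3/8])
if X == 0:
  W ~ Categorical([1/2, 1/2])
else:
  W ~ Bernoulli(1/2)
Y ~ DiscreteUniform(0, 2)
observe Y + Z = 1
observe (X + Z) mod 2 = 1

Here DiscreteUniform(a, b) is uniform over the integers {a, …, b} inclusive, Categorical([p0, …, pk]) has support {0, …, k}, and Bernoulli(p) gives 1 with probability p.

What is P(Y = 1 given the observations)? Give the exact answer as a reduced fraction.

Enumerate traces; 12 have nonzero weight after conditioning:
  (Z=0, U=0, X=1, W=0, Y=1) weight 2/81
  (Z=0, U=0, X=1, W=1, Y=1) weight 2/81
  (Z=0, U=1, X=1, W=0, Y=1) weight 2/243
  (Z=0, U=1, X=1, W=1, Y=1) weight 2/243
  (Z=1, U=0, X=0, W=0, Y=0) weight 1/216
  (Z=1, U=0, X=0, W=1, Y=0) weight 1/216
  (Z=1, U=0, X=2, W=0, Y=0) weight 1/72
  (Z=1, U=0, X=2, W=1, Y=0) weight 1/72
  … 4 more
Group by Y:
  weight(Y=0) = 5/81
  weight(Y=1) = 16/243
Total weight = 5/81 + 16/243 = 31/243
P(Y=0 | obs) = 5/81 / 31/243 = 15/31
P(Y=1 | obs) = 16/243 / 31/243 = 16/31

P(Y = 1 | obs) = 16/31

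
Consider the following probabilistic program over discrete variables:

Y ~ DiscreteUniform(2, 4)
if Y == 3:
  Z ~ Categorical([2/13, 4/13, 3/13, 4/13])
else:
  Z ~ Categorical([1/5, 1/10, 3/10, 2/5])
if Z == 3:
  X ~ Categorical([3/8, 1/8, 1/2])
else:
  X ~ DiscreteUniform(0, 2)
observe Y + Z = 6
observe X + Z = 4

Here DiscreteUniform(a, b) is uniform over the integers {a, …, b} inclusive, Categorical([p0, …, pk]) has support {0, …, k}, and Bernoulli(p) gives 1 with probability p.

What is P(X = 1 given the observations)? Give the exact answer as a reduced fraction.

Enumerate traces; 2 have nonzero weight after conditioning:
  (Y=3, Z=3, X=1) weight 1/78
  (Y=4, Z=2, X=2) weight 1/30
Group by X:
  weight(X=1) = 1/78
  weight(X=2) = 1/30
Total weight = 1/78 + 1/30 = 3/65
P(X=1 | obs) = 1/78 / 3/65 = 5/18
P(X=2 | obs) = 1/30 / 3/65 = 13/18

P(X = 1 | obs) = 5/18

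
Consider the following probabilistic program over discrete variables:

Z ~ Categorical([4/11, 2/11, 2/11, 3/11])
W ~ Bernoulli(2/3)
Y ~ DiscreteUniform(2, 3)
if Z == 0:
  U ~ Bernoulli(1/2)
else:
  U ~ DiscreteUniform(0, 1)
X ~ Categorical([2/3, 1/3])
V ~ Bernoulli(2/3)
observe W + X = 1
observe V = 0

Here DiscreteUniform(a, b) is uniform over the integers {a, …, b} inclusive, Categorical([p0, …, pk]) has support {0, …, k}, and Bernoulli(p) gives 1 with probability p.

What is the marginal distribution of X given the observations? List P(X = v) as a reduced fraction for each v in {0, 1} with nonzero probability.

P(X=0) = 4/5, P(X=1) = 1/5

Enumerate traces; 32 have nonzero weight after conditioning:
  (Z=0, W=0, Y=2, U=0, X=1, V=0) weight 1/297
  (Z=0, W=0, Y=2, U=1, X=1, V=0) weight 1/297
  (Z=0, W=0, Y=3, U=0, X=1, V=0) weight 1/297
  (Z=0, W=0, Y=3, U=1, X=1, V=0) weight 1/297
  (Z=0, W=1, Y=2, U=0, X=0, V=0) weight 4/297
  (Z=0, W=1, Y=2, U=1, X=0, V=0) weight 4/297
  (Z=0, W=1, Y=3, U=0, X=0, V=0) weight 4/297
  (Z=0, W=1, Y=3, U=1, X=0, V=0) weight 4/297
  … 24 more
Group by X:
  weight(X=0) = 4/27
  weight(X=1) = 1/27
Total weight = 4/27 + 1/27 = 5/27
P(X=0 | obs) = 4/27 / 5/27 = 4/5
P(X=1 | obs) = 1/27 / 5/27 = 1/5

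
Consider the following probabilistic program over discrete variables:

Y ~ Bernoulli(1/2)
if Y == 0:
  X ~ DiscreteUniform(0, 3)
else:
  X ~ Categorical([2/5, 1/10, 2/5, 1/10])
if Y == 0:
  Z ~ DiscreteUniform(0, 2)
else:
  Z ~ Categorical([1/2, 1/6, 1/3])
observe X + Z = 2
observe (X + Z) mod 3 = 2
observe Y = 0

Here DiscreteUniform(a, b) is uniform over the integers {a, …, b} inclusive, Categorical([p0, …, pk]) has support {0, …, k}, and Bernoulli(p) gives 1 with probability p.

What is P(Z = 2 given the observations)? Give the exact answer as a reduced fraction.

Enumerate traces; 3 have nonzero weight after conditioning:
  (Y=0, X=0, Z=2) weight 1/24
  (Y=0, X=1, Z=1) weight 1/24
  (Y=0, X=2, Z=0) weight 1/24
Group by Z:
  weight(Z=0) = 1/24
  weight(Z=1) = 1/24
  weight(Z=2) = 1/24
Total weight = 1/24 + 1/24 + 1/24 = 1/8
P(Z=0 | obs) = 1/24 / 1/8 = 1/3
P(Z=1 | obs) = 1/24 / 1/8 = 1/3
P(Z=2 | obs) = 1/24 / 1/8 = 1/3

P(Z = 2 | obs) = 1/3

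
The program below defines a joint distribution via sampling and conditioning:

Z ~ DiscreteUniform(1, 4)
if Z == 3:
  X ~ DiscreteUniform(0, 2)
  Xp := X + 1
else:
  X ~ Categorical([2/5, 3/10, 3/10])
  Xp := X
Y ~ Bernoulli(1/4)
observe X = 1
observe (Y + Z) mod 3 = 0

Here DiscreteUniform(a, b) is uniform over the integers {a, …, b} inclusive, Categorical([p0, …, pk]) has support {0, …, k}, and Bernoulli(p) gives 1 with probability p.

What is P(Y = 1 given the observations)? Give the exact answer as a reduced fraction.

P(Y = 1 | obs) = 3/13

Enumerate traces; 2 have nonzero weight after conditioning:
  (Z=2, X=1, Y=1) weight 3/160
  (Z=3, X=1, Y=0) weight 1/16
Group by Y:
  weight(Y=0) = 1/16
  weight(Y=1) = 3/160
Total weight = 1/16 + 3/160 = 13/160
P(Y=0 | obs) = 1/16 / 13/160 = 10/13
P(Y=1 | obs) = 3/160 / 13/160 = 3/13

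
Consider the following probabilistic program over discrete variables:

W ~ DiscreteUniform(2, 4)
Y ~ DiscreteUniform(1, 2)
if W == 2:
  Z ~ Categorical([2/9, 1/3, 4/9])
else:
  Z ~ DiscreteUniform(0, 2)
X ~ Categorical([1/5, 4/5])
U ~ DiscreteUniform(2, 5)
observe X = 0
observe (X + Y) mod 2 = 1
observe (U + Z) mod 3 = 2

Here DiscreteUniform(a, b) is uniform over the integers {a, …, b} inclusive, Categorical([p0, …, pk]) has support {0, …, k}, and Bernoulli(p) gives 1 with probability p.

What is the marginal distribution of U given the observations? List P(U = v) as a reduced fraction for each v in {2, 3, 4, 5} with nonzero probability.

Enumerate traces; 12 have nonzero weight after conditioning:
  (W=2, Y=1, Z=0, X=0, U=2) weight 1/540
  (W=2, Y=1, Z=0, X=0, U=5) weight 1/540
  (W=2, Y=1, Z=1, X=0, U=4) weight 1/360
  (W=2, Y=1, Z=2, X=0, U=3) weight 1/270
  (W=3, Y=1, Z=0, X=0, U=2) weight 1/360
  (W=3, Y=1, Z=0, X=0, U=5) weight 1/360
  (W=3, Y=1, Z=1, X=0, U=4) weight 1/360
  (W=3, Y=1, Z=2, X=0, U=3) weight 1/360
  … 4 more
Group by U:
  weight(U=2) = 1/135
  weight(U=3) = 1/108
  weight(U=4) = 1/120
  weight(U=5) = 1/135
Total weight = 1/135 + 1/108 + 1/120 + 1/135 = 7/216
P(U=2 | obs) = 1/135 / 7/216 = 8/35
P(U=3 | obs) = 1/108 / 7/216 = 2/7
P(U=4 | obs) = 1/120 / 7/216 = 9/35
P(U=5 | obs) = 1/135 / 7/216 = 8/35

P(U=2) = 8/35, P(U=3) = 2/7, P(U=4) = 9/35, P(U=5) = 8/35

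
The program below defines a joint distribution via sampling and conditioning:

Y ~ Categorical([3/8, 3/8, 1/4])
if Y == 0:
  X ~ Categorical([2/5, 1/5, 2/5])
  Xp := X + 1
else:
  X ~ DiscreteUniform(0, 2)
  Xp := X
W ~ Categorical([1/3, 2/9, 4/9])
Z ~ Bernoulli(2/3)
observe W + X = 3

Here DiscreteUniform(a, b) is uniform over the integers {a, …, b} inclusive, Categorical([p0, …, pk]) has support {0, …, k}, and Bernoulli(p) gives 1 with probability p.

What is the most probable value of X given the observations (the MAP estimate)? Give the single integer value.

argmax_v P(X = v | obs) = 1

Enumerate traces; 12 have nonzero weight after conditioning:
  (Y=0, X=1, W=2, Z=0) weight 1/90
  (Y=0, X=1, W=2, Z=1) weight 1/45
  (Y=0, X=2, W=1, Z=0) weight 1/90
  (Y=0, X=2, W=1, Z=1) weight 1/45
  (Y=1, X=1, W=2, Z=0) weight 1/54
  (Y=1, X=1, W=2, Z=1) weight 1/27
  (Y=1, X=2, W=1, Z=0) weight 1/108
  (Y=1, X=2, W=1, Z=1) weight 1/54
  … 4 more
Group by X:
  weight(X=1) = 17/135
  weight(X=2) = 43/540
Total weight = 17/135 + 43/540 = 37/180
P(X=1 | obs) = 17/135 / 37/180 = 68/111
P(X=2 | obs) = 43/540 / 37/180 = 43/111
argmax = 1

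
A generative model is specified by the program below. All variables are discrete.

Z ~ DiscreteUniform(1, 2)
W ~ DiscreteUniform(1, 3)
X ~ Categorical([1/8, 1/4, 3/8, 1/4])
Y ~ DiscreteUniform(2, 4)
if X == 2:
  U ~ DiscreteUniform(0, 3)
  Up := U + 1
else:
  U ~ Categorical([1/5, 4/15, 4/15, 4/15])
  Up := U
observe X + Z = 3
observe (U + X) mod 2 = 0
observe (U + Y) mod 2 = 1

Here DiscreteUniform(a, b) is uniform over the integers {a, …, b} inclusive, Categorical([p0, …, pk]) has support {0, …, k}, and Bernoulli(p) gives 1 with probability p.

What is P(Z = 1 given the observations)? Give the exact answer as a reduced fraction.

P(Z = 1 | obs) = 45/109

Enumerate traces; 18 have nonzero weight after conditioning:
  (Z=1, W=1, X=2, Y=3, U=0) weight 1/192
  (Z=1, W=1, X=2, Y=3, U=2) weight 1/192
  (Z=1, W=2, X=2, Y=3, U=0) weight 1/192
  (Z=1, W=2, X=2, Y=3, U=2) weight 1/192
  (Z=1, W=3, X=2, Y=3, U=0) weight 1/192
  (Z=1, W=3, X=2, Y=3, U=2) weight 1/192
  (Z=2, W=1, X=1, Y=2, U=1) weight 1/270
  (Z=2, W=1, X=1, Y=2, U=3) weight 1/270
  … 10 more
Group by Z:
  weight(Z=1) = 1/32
  weight(Z=2) = 2/45
Total weight = 1/32 + 2/45 = 109/1440
P(Z=1 | obs) = 1/32 / 109/1440 = 45/109
P(Z=2 | obs) = 2/45 / 109/1440 = 64/109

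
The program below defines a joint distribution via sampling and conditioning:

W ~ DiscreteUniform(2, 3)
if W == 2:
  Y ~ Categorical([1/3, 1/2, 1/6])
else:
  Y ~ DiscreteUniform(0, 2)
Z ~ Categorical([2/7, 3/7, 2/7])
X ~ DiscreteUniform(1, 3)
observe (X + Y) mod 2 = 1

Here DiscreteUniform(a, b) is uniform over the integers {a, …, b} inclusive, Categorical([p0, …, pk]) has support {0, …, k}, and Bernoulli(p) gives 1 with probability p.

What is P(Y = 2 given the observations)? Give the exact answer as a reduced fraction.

P(Y = 2 | obs) = 6/19

Enumerate traces; 30 have nonzero weight after conditioning:
  (W=2, Y=0, Z=0, X=1) weight 1/63
  (W=2, Y=0, Z=0, X=3) weight 1/63
  (W=2, Y=0, Z=1, X=1) weight 1/42
  (W=2, Y=0, Z=1, X=3) weight 1/42
  (W=2, Y=0, Z=2, X=1) weight 1/63
  (W=2, Y=0, Z=2, X=3) weight 1/63
  (W=2, Y=1, Z=0, X=2) weight 1/42
  (W=2, Y=1, Z=1, X=2) weight 1/28
  (W=2, Y=2, Z=0, X=1) weight 1/126
  … 21 more
Group by Y:
  weight(Y=0) = 2/9
  weight(Y=1) = 5/36
  weight(Y=2) = 1/6
Total weight = 2/9 + 5/36 + 1/6 = 19/36
P(Y=0 | obs) = 2/9 / 19/36 = 8/19
P(Y=1 | obs) = 5/36 / 19/36 = 5/19
P(Y=2 | obs) = 1/6 / 19/36 = 6/19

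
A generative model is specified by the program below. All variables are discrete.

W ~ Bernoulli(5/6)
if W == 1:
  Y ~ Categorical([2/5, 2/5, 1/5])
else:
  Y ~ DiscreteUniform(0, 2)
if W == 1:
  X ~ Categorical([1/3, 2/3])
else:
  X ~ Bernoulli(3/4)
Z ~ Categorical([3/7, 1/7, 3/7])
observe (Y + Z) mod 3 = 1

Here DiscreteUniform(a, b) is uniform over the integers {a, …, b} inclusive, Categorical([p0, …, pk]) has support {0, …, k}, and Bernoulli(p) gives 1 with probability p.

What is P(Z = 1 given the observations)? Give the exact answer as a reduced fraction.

Enumerate traces; 12 have nonzero weight after conditioning:
  (W=0, Y=0, X=0, Z=1) weight 1/504
  (W=0, Y=0, X=1, Z=1) weight 1/168
  (W=0, Y=1, X=0, Z=0) weight 1/168
  (W=0, Y=1, X=1, Z=0) weight 1/56
  (W=0, Y=2, X=0, Z=2) weight 1/168
  (W=0, Y=2, X=1, Z=2) weight 1/56
  (W=1, Y=0, X=0, Z=1) weight 1/63
  (W=1, Y=0, X=1, Z=1) weight 2/63
  … 4 more
Group by Z:
  weight(Z=0) = 1/6
  weight(Z=1) = 1/18
  weight(Z=2) = 2/21
Total weight = 1/6 + 1/18 + 2/21 = 20/63
P(Z=0 | obs) = 1/6 / 20/63 = 21/40
P(Z=1 | obs) = 1/18 / 20/63 = 7/40
P(Z=2 | obs) = 2/21 / 20/63 = 3/10

P(Z = 1 | obs) = 7/40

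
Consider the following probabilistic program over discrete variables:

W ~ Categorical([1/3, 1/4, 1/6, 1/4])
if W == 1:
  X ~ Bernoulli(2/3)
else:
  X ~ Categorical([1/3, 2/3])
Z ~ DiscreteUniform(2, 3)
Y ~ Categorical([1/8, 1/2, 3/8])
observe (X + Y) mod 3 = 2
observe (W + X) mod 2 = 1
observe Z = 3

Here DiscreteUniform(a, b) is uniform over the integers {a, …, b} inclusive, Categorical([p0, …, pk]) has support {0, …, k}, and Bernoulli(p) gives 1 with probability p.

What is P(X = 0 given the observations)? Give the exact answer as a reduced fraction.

P(X = 0 | obs) = 3/11

Enumerate traces; 4 have nonzero weight after conditioning:
  (W=0, X=1, Z=3, Y=1) weight 1/18
  (W=1, X=0, Z=3, Y=2) weight 1/64
  (W=2, X=1, Z=3, Y=1) weight 1/36
  (W=3, X=0, Z=3, Y=2) weight 1/64
Group by X:
  weight(X=0) = 1/32
  weight(X=1) = 1/12
Total weight = 1/32 + 1/12 = 11/96
P(X=0 | obs) = 1/32 / 11/96 = 3/11
P(X=1 | obs) = 1/12 / 11/96 = 8/11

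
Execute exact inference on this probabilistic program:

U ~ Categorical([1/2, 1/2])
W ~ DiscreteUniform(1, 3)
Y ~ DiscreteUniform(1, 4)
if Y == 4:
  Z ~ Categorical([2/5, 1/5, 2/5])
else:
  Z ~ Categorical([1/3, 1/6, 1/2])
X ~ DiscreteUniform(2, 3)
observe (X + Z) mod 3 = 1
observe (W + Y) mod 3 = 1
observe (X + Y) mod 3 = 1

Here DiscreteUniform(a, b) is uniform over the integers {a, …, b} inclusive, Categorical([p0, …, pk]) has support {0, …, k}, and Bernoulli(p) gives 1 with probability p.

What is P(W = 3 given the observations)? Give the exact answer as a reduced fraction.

Enumerate traces; 6 have nonzero weight after conditioning:
  (U=0, W=2, Y=2, Z=2, X=2) weight 1/96
  (U=0, W=3, Y=1, Z=1, X=3) weight 1/288
  (U=0, W=3, Y=4, Z=1, X=3) weight 1/240
  (U=1, W=2, Y=2, Z=2, X=2) weight 1/96
  (U=1, W=3, Y=1, Z=1, X=3) weight 1/288
  (U=1, W=3, Y=4, Z=1, X=3) weight 1/240
Group by W:
  weight(W=2) = 1/48
  weight(W=3) = 11/720
Total weight = 1/48 + 11/720 = 13/360
P(W=2 | obs) = 1/48 / 13/360 = 15/26
P(W=3 | obs) = 11/720 / 13/360 = 11/26

P(W = 3 | obs) = 11/26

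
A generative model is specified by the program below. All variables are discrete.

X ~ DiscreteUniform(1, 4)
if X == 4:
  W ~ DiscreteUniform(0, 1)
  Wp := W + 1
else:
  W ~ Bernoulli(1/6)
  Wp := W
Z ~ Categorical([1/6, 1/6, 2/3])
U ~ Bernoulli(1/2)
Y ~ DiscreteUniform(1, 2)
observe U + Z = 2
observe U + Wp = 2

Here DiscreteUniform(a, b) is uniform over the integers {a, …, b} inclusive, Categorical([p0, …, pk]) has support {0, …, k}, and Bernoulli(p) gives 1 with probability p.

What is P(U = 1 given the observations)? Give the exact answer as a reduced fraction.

Enumerate traces; 10 have nonzero weight after conditioning:
  (X=1, W=1, Z=1, U=1, Y=1) weight 1/576
  (X=1, W=1, Z=1, U=1, Y=2) weight 1/576
  (X=2, W=1, Z=1, U=1, Y=1) weight 1/576
  (X=2, W=1, Z=1, U=1, Y=2) weight 1/576
  (X=3, W=1, Z=1, U=1, Y=1) weight 1/576
  (X=3, W=1, Z=1, U=1, Y=2) weight 1/576
  (X=4, W=0, Z=1, U=1, Y=1) weight 1/192
  (X=4, W=0, Z=1, U=1, Y=2) weight 1/192
  (X=4, W=1, Z=2, U=0, Y=1) weight 1/48
  … 1 more
Group by U:
  weight(U=0) = 1/24
  weight(U=1) = 1/48
Total weight = 1/24 + 1/48 = 1/16
P(U=0 | obs) = 1/24 / 1/16 = 2/3
P(U=1 | obs) = 1/48 / 1/16 = 1/3

P(U = 1 | obs) = 1/3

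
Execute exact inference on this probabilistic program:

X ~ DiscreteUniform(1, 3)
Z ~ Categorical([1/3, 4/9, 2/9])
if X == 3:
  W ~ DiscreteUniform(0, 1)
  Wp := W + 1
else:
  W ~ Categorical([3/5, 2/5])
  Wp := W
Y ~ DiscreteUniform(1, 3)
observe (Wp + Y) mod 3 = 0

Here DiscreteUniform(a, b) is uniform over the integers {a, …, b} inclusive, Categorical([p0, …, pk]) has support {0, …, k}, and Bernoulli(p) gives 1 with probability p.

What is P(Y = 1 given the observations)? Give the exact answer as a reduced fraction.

P(Y = 1 | obs) = 1/6

Enumerate traces; 18 have nonzero weight after conditioning:
  (X=1, Z=0, W=0, Y=3) weight 1/45
  (X=1, Z=0, W=1, Y=2) weight 2/135
  (X=1, Z=1, W=0, Y=3) weight 4/135
  (X=1, Z=1, W=1, Y=2) weight 8/405
  (X=1, Z=2, W=0, Y=3) weight 2/135
  (X=1, Z=2, W=1, Y=2) weight 4/405
  (X=2, Z=0, W=0, Y=3) weight 1/45
  (X=2, Z=0, W=1, Y=2) weight 2/135
  (X=3, Z=0, W=1, Y=1) weight 1/54
  … 9 more
Group by Y:
  weight(Y=1) = 1/18
  weight(Y=2) = 13/90
  weight(Y=3) = 2/15
Total weight = 1/18 + 13/90 + 2/15 = 1/3
P(Y=1 | obs) = 1/18 / 1/3 = 1/6
P(Y=2 | obs) = 13/90 / 1/3 = 13/30
P(Y=3 | obs) = 2/15 / 1/3 = 2/5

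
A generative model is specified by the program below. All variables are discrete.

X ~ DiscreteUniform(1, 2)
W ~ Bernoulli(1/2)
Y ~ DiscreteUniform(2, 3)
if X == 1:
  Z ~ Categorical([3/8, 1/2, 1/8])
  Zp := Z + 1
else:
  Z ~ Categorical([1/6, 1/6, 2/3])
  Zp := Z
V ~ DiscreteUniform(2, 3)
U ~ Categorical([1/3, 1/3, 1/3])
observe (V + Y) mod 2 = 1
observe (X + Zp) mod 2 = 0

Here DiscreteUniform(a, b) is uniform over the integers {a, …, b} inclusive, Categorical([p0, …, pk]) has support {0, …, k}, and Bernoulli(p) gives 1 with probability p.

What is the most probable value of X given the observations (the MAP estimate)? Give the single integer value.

argmax_v P(X = v | obs) = 2

Enumerate traces; 48 have nonzero weight after conditioning:
  (X=1, W=0, Y=2, Z=0, V=3, U=0) weight 1/128
  (X=1, W=0, Y=2, Z=0, V=3, U=1) weight 1/128
  (X=1, W=0, Y=2, Z=0, V=3, U=2) weight 1/128
  (X=1, W=0, Y=2, Z=2, V=3, U=0) weight 1/384
  (X=1, W=0, Y=2, Z=2, V=3, U=1) weight 1/384
  (X=1, W=0, Y=2, Z=2, V=3, U=2) weight 1/384
  (X=1, W=0, Y=3, Z=0, V=2, U=0) weight 1/128
  (X=1, W=0, Y=3, Z=0, V=2, U=1) weight 1/128
  (X=2, W=0, Y=2, Z=0, V=3, U=0) weight 1/288
  … 39 more
Group by X:
  weight(X=1) = 1/8
  weight(X=2) = 5/24
Total weight = 1/8 + 5/24 = 1/3
P(X=1 | obs) = 1/8 / 1/3 = 3/8
P(X=2 | obs) = 5/24 / 1/3 = 5/8
argmax = 2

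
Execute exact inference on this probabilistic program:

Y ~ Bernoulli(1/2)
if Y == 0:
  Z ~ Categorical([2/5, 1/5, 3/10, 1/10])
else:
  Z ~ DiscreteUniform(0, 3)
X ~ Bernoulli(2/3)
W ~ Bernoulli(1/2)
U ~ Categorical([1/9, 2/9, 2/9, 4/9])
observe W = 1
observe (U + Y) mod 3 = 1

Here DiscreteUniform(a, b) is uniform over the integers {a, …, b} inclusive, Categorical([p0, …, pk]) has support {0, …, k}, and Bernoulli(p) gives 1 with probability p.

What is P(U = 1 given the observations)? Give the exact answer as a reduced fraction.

P(U = 1 | obs) = 2/7

Enumerate traces; 24 have nonzero weight after conditioning:
  (Y=0, Z=0, X=0, W=1, U=1) weight 1/135
  (Y=0, Z=0, X=1, W=1, U=1) weight 2/135
  (Y=0, Z=1, X=0, W=1, U=1) weight 1/270
  (Y=0, Z=1, X=1, W=1, U=1) weight 1/135
  (Y=0, Z=2, X=0, W=1, U=1) weight 1/180
  (Y=0, Z=2, X=1, W=1, U=1) weight 1/90
  (Y=0, Z=3, X=0, W=1, U=1) weight 1/540
  (Y=0, Z=3, X=1, W=1, U=1) weight 1/270
  (Y=1, Z=0, X=0, W=1, U=0) weight 1/432
  (Y=1, Z=0, X=0, W=1, U=3) weight 1/108
  … 14 more
Group by U:
  weight(U=0) = 1/36
  weight(U=1) = 1/18
  weight(U=3) = 1/9
Total weight = 1/36 + 1/18 + 1/9 = 7/36
P(U=0 | obs) = 1/36 / 7/36 = 1/7
P(U=1 | obs) = 1/18 / 7/36 = 2/7
P(U=3 | obs) = 1/9 / 7/36 = 4/7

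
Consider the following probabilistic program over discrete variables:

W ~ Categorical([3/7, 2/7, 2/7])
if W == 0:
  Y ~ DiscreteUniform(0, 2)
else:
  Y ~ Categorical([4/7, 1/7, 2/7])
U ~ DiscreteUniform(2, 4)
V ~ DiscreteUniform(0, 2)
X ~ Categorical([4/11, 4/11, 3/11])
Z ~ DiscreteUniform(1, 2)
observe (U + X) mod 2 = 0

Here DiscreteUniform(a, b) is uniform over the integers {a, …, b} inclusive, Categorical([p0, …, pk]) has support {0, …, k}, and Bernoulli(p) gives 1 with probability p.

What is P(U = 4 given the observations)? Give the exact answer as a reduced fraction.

P(U = 4 | obs) = 7/18

Enumerate traces; 270 have nonzero weight after conditioning:
  (W=0, Y=0, U=2, V=0, X=0, Z=1) weight 2/693
  (W=0, Y=0, U=2, V=0, X=0, Z=2) weight 2/693
  (W=0, Y=0, U=2, V=0, X=2, Z=1) weight 1/462
  (W=0, Y=0, U=2, V=0, X=2, Z=2) weight 1/462
  (W=0, Y=0, U=2, V=1, X=0, Z=1) weight 2/693
  (W=0, Y=0, U=2, V=1, X=0, Z=2) weight 2/693
  (W=0, Y=0, U=2, V=1, X=2, Z=1) weight 1/462
  (W=0, Y=0, U=2, V=1, X=2, Z=2) weight 1/462
  (W=0, Y=0, U=3, V=0, X=1, Z=1) weight 2/693
  (W=0, Y=0, U=4, V=0, X=0, Z=1) weight 2/693
  … 260 more
Group by U:
  weight(U=2) = 7/33
  weight(U=3) = 4/33
  weight(U=4) = 7/33
Total weight = 7/33 + 4/33 + 7/33 = 6/11
P(U=2 | obs) = 7/33 / 6/11 = 7/18
P(U=3 | obs) = 4/33 / 6/11 = 2/9
P(U=4 | obs) = 7/33 / 6/11 = 7/18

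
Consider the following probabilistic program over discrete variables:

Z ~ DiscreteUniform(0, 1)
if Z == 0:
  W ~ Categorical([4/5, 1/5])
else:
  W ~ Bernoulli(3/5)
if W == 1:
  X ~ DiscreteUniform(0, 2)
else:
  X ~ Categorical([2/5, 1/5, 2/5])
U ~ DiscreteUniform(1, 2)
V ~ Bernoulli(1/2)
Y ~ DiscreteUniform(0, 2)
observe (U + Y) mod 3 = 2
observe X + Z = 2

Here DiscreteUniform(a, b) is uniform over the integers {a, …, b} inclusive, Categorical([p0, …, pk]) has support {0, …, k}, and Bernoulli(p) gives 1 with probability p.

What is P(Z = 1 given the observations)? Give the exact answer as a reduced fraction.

P(Z = 1 | obs) = 21/50

Enumerate traces; 16 have nonzero weight after conditioning:
  (Z=0, W=0, X=2, U=1, V=0, Y=1) weight 1/75
  (Z=0, W=0, X=2, U=1, V=1, Y=1) weight 1/75
  (Z=0, W=0, X=2, U=2, V=0, Y=0) weight 1/75
  (Z=0, W=0, X=2, U=2, V=1, Y=0) weight 1/75
  (Z=0, W=1, X=2, U=1, V=0, Y=1) weight 1/360
  (Z=0, W=1, X=2, U=1, V=1, Y=1) weight 1/360
  (Z=0, W=1, X=2, U=2, V=0, Y=0) weight 1/360
  (Z=0, W=1, X=2, U=2, V=1, Y=0) weight 1/360
  (Z=1, W=0, X=1, U=1, V=0, Y=1) weight 1/300
  … 7 more
Group by Z:
  weight(Z=0) = 29/450
  weight(Z=1) = 7/150
Total weight = 29/450 + 7/150 = 1/9
P(Z=0 | obs) = 29/450 / 1/9 = 29/50
P(Z=1 | obs) = 7/150 / 1/9 = 21/50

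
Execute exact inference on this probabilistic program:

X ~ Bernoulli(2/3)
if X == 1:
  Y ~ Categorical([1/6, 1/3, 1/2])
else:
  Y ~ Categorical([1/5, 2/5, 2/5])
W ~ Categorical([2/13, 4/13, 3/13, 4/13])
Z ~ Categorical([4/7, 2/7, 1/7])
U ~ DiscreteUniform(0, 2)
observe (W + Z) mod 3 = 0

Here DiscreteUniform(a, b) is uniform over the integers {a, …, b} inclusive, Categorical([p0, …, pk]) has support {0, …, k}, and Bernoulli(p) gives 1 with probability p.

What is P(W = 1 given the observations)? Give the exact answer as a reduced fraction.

P(W = 1 | obs) = 2/17

Enumerate traces; 72 have nonzero weight after conditioning:
  (X=0, Y=0, W=0, Z=0, U=0) weight 8/4095
  (X=0, Y=0, W=0, Z=0, U=1) weight 8/4095
  (X=0, Y=0, W=0, Z=0, U=2) weight 8/4095
  (X=0, Y=0, W=1, Z=2, U=0) weight 4/4095
  (X=0, Y=0, W=1, Z=2, U=1) weight 4/4095
  (X=0, Y=0, W=1, Z=2, U=2) weight 4/4095
  (X=0, Y=0, W=2, Z=1, U=0) weight 2/1365
  (X=0, Y=0, W=2, Z=1, U=1) weight 2/1365
  (X=0, Y=0, W=3, Z=0, U=0) weight 16/4095
  … 63 more
Group by W:
  weight(W=0) = 8/91
  weight(W=1) = 4/91
  weight(W=2) = 6/91
  weight(W=3) = 16/91
Total weight = 8/91 + 4/91 + 6/91 + 16/91 = 34/91
P(W=0 | obs) = 8/91 / 34/91 = 4/17
P(W=1 | obs) = 4/91 / 34/91 = 2/17
P(W=2 | obs) = 6/91 / 34/91 = 3/17
P(W=3 | obs) = 16/91 / 34/91 = 8/17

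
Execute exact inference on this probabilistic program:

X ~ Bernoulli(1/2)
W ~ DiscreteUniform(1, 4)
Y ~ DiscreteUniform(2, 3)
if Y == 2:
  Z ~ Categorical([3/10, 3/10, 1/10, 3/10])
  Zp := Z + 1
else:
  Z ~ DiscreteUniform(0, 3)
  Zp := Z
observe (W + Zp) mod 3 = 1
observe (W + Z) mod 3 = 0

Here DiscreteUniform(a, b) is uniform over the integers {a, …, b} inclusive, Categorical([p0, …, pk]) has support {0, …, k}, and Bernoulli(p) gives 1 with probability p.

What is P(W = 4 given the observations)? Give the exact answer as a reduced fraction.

Enumerate traces; 10 have nonzero weight after conditioning:
  (X=0, W=1, Y=2, Z=2) weight 1/160
  (X=0, W=2, Y=2, Z=1) weight 3/160
  (X=0, W=3, Y=2, Z=0) weight 3/160
  (X=0, W=3, Y=2, Z=3) weight 3/160
  (X=0, W=4, Y=2, Z=2) weight 1/160
  (X=1, W=1, Y=2, Z=2) weight 1/160
  (X=1, W=2, Y=2, Z=1) weight 3/160
  (X=1, W=3, Y=2, Z=0) weight 3/160
  … 2 more
Group by W:
  weight(W=1) = 1/80
  weight(W=2) = 3/80
  weight(W=3) = 3/40
  weight(W=4) = 1/80
Total weight = 1/80 + 3/80 + 3/40 + 1/80 = 11/80
P(W=1 | obs) = 1/80 / 11/80 = 1/11
P(W=2 | obs) = 3/80 / 11/80 = 3/11
P(W=3 | obs) = 3/40 / 11/80 = 6/11
P(W=4 | obs) = 1/80 / 11/80 = 1/11

P(W = 4 | obs) = 1/11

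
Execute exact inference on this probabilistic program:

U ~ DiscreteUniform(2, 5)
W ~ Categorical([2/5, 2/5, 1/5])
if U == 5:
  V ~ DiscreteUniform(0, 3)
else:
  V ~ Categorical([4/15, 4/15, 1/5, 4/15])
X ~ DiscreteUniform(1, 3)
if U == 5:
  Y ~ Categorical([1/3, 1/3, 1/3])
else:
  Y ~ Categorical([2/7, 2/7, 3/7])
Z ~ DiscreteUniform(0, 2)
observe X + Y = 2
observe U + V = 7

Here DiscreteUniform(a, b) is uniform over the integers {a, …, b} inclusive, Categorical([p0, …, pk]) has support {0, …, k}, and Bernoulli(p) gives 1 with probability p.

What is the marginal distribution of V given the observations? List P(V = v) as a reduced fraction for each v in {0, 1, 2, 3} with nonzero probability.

Enumerate traces; 36 have nonzero weight after conditioning:
  (U=4, W=0, V=3, X=1, Y=1, Z=0) weight 4/4725
  (U=4, W=0, V=3, X=1, Y=1, Z=1) weight 4/4725
  (U=4, W=0, V=3, X=1, Y=1, Z=2) weight 4/4725
  (U=4, W=0, V=3, X=2, Y=0, Z=0) weight 4/4725
  (U=4, W=0, V=3, X=2, Y=0, Z=1) weight 4/4725
  (U=4, W=0, V=3, X=2, Y=0, Z=2) weight 4/4725
  (U=4, W=1, V=3, X=1, Y=1, Z=0) weight 4/4725
  (U=4, W=1, V=3, X=1, Y=1, Z=1) weight 4/4725
  (U=5, W=0, V=2, X=1, Y=1, Z=0) weight 1/1080
  … 27 more
Group by V:
  weight(V=2) = 1/72
  weight(V=3) = 4/315
Total weight = 1/72 + 4/315 = 67/2520
P(V=2 | obs) = 1/72 / 67/2520 = 35/67
P(V=3 | obs) = 4/315 / 67/2520 = 32/67

P(V=2) = 35/67, P(V=3) = 32/67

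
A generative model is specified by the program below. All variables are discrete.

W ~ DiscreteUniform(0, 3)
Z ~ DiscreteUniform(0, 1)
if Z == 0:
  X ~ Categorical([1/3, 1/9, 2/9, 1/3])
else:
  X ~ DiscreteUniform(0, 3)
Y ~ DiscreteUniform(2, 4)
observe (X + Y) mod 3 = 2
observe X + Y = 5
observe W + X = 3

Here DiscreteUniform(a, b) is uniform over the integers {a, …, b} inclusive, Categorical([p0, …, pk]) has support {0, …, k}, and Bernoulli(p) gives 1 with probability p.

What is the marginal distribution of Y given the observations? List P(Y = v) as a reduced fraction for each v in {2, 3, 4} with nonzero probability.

Enumerate traces; 6 have nonzero weight after conditioning:
  (W=0, Z=0, X=3, Y=2) weight 1/72
  (W=0, Z=1, X=3, Y=2) weight 1/96
  (W=1, Z=0, X=2, Y=3) weight 1/108
  (W=1, Z=1, X=2, Y=3) weight 1/96
  (W=2, Z=0, X=1, Y=4) weight 1/216
  (W=2, Z=1, X=1, Y=4) weight 1/96
Group by Y:
  weight(Y=2) = 7/288
  weight(Y=3) = 17/864
  weight(Y=4) = 13/864
Total weight = 7/288 + 17/864 + 13/864 = 17/288
P(Y=2 | obs) = 7/288 / 17/288 = 7/17
P(Y=3 | obs) = 17/864 / 17/288 = 1/3
P(Y=4 | obs) = 13/864 / 17/288 = 13/51

P(Y=2) = 7/17, P(Y=3) = 1/3, P(Y=4) = 13/51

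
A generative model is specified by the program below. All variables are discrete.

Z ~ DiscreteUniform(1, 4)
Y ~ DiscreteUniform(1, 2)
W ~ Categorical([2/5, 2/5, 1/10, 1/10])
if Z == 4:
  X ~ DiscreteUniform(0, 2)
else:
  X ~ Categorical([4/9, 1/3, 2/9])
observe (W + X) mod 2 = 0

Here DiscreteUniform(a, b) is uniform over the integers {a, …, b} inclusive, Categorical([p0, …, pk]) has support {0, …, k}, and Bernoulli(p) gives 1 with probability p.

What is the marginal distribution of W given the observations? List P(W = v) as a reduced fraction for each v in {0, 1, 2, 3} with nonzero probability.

Enumerate traces; 48 have nonzero weight after conditioning:
  (Z=1, Y=1, W=0, X=0) weight 1/45
  (Z=1, Y=1, W=0, X=2) weight 1/90
  (Z=1, Y=1, W=1, X=1) weight 1/60
  (Z=1, Y=1, W=2, X=0) weight 1/180
  (Z=1, Y=1, W=2, X=2) weight 1/360
  (Z=1, Y=1, W=3, X=1) weight 1/240
  (Z=1, Y=2, W=0, X=0) weight 1/45
  (Z=1, Y=2, W=0, X=2) weight 1/90
  … 40 more
Group by W:
  weight(W=0) = 4/15
  weight(W=1) = 2/15
  weight(W=2) = 1/15
  weight(W=3) = 1/30
Total weight = 4/15 + 2/15 + 1/15 + 1/30 = 1/2
P(W=0 | obs) = 4/15 / 1/2 = 8/15
P(W=1 | obs) = 2/15 / 1/2 = 4/15
P(W=2 | obs) = 1/15 / 1/2 = 2/15
P(W=3 | obs) = 1/30 / 1/2 = 1/15

P(W=0) = 8/15, P(W=1) = 4/15, P(W=2) = 2/15, P(W=3) = 1/15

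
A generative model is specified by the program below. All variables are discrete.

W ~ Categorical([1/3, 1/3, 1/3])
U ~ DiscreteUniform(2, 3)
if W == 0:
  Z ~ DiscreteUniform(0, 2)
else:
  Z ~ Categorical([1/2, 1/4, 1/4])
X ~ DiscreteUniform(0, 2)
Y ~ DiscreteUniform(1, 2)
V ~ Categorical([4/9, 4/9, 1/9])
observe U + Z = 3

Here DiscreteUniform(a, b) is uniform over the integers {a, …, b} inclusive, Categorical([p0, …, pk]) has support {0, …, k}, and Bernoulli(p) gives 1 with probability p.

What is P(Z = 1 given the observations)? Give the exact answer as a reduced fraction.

P(Z = 1 | obs) = 5/13

Enumerate traces; 108 have nonzero weight after conditioning:
  (W=0, U=2, Z=1, X=0, Y=1, V=0) weight 1/243
  (W=0, U=2, Z=1, X=0, Y=1, V=1) weight 1/243
  (W=0, U=2, Z=1, X=0, Y=1, V=2) weight 1/972
  (W=0, U=2, Z=1, X=0, Y=2, V=0) weight 1/243
  (W=0, U=2, Z=1, X=0, Y=2, V=1) weight 1/243
  (W=0, U=2, Z=1, X=0, Y=2, V=2) weight 1/972
  (W=0, U=2, Z=1, X=1, Y=1, V=0) weight 1/243
  (W=0, U=2, Z=1, X=1, Y=1, V=1) weight 1/243
  (W=0, U=3, Z=0, X=0, Y=1, V=0) weight 1/243
  … 99 more
Group by Z:
  weight(Z=0) = 2/9
  weight(Z=1) = 5/36
Total weight = 2/9 + 5/36 = 13/36
P(Z=0 | obs) = 2/9 / 13/36 = 8/13
P(Z=1 | obs) = 5/36 / 13/36 = 5/13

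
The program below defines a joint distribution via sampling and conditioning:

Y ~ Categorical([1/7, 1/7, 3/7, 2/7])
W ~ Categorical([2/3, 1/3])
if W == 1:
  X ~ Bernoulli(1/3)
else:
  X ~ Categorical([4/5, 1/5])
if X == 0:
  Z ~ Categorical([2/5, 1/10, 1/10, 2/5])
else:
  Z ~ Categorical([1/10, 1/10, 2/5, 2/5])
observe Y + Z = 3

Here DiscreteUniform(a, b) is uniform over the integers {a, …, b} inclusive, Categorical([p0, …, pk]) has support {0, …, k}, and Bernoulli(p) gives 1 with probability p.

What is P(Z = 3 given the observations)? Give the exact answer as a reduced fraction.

Enumerate traces; 16 have nonzero weight after conditioning:
  (Y=0, W=0, X=0, Z=3) weight 16/525
  (Y=0, W=0, X=1, Z=3) weight 4/525
  (Y=0, W=1, X=0, Z=3) weight 4/315
  (Y=0, W=1, X=1, Z=3) weight 2/315
  (Y=1, W=0, X=0, Z=2) weight 4/525
  (Y=1, W=0, X=1, Z=2) weight 4/525
  (Y=1, W=1, X=0, Z=2) weight 1/315
  (Y=1, W=1, X=1, Z=2) weight 2/315
  (Y=2, W=0, X=0, Z=1) weight 4/175
  (Y=3, W=0, X=0, Z=0) weight 32/525
  … 6 more
Group by Z:
  weight(Z=0) = 7/75
  weight(Z=1) = 3/70
  weight(Z=2) = 13/525
  weight(Z=3) = 2/35
Total weight = 7/75 + 3/70 + 13/525 + 2/35 = 229/1050
P(Z=0 | obs) = 7/75 / 229/1050 = 98/229
P(Z=1 | obs) = 3/70 / 229/1050 = 45/229
P(Z=2 | obs) = 13/525 / 229/1050 = 26/229
P(Z=3 | obs) = 2/35 / 229/1050 = 60/229

P(Z = 3 | obs) = 60/229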